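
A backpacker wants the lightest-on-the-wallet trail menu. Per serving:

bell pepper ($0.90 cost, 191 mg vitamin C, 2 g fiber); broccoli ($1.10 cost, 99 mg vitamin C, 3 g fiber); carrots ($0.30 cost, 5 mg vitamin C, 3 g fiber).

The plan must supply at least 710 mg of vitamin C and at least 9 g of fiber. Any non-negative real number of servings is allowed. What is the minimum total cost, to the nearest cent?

$3.49

This is a tiny linear program; its minimum lies at a vertex of the feasible set. List the vertices and price them.
bell pepper only: max(710/191, 9/2) = 4.5 servings → $4.05.
broccoli only: max(710/99, 9/3) = 7.172 servings → $7.89.
carrots only: max(710/5, 9/3) = 142 servings → $42.60.
bell pepper + broccoli with both tight: 3.304 servings and 0.7973 servings → $3.85.
bell pepper + carrots with both tight: 3.703 servings and 0.5311 servings → $3.49.
broccoli + carrots: the both-tight solution has a negative serving — not a feasible corner.
So the least-cost plan costs $3.49.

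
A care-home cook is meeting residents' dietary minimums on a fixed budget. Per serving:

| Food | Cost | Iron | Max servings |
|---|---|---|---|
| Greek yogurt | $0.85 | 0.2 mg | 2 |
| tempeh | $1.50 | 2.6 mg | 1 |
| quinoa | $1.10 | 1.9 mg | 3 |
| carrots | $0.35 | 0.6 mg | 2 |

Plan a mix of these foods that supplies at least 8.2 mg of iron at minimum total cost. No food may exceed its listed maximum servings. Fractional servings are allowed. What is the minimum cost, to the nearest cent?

$4.74

Cost per mg of iron: tempeh $0.5769, quinoa $0.5789, carrots $0.5833, Greek yogurt $4.2500.
Take 1 serving of tempeh: +2.6 mg iron for $1.50 (total $1.50, still need 5.6 mg).
Take 2.947 servings of quinoa: +5.6 mg iron for $3.24 (total $4.74, still need 0.0 mg).
Filling from the cheapest source first is optimal under one linear minimum: $4.74.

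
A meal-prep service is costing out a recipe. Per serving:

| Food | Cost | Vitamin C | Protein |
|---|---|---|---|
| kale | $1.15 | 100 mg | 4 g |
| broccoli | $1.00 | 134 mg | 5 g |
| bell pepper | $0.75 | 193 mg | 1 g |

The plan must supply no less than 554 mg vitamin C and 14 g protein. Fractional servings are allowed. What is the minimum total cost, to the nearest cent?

$3.39

kale only: max(554/100, 14/4) = 5.54 servings → $6.37.
broccoli only: max(554/134, 14/5) = 4.134 servings → $4.13.
bell pepper only: max(554/193, 14/1) = 14 servings → $10.50.
kale + broccoli: the both-tight solution has a negative serving — not a feasible corner.
kale + bell pepper with both tight: 3.196 servings and 1.214 servings → $4.59.
broccoli + bell pepper with both tight: 2.585 servings and 1.076 servings → $3.39.
Cheapest feasible corner: $3.39.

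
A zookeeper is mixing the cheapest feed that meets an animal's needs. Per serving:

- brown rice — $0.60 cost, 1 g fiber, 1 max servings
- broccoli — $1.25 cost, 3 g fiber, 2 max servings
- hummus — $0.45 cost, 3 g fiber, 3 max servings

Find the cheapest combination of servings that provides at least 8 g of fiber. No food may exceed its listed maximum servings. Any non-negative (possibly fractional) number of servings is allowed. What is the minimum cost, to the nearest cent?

Cost per g of fiber: hummus $0.1500, broccoli $0.4167, brown rice $0.6000.
Take 2.667 servings of hummus: +8.0 g fiber for $1.20 (total $1.20, still need 0.0 g).
Greedy by cheapest-per-g is optimal for a single linear constraint, so the minimum cost is $1.20.

$1.20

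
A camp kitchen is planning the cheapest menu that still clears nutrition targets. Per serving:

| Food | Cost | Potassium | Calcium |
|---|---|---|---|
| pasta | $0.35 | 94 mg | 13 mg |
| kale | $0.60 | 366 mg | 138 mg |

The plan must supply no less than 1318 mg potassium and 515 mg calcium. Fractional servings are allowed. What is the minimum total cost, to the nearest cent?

$2.24

pasta only: max(1318/94, 515/13) = 39.62 servings → $13.87.
kale only: max(1318/366, 515/138) = 3.732 servings → $2.24.
pasta + kale with both targets exact would need a negative amount; discard.
Cheapest feasible corner: $2.24.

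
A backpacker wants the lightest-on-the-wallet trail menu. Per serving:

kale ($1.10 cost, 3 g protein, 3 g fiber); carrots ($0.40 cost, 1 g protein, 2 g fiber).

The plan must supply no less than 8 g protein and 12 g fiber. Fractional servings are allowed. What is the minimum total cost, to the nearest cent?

A basic optimal solution has at most two foods positive. Try each food alone and each pair with both targets met exactly.
kale only: max(8/3, 12/3) = 4 servings → $4.40.
carrots only: max(8/1, 12/2) = 8 servings → $3.20.
kale + carrots with both tight: 1.333 servings and 4 servings → $3.07.
So the least-cost plan costs $3.07.

$3.07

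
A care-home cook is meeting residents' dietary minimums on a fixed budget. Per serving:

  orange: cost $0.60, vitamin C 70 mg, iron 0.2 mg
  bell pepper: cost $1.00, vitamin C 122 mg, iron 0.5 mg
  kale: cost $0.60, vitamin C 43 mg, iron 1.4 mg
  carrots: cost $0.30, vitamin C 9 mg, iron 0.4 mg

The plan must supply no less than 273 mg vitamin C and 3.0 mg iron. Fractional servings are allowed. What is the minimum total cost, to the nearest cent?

$2.62

This is a tiny linear program; its minimum lies at a vertex of the feasible set. List the vertices and price them.
orange only: max(273/70, 3.0/0.2) = 15 servings → $9.00.
bell pepper only: max(273/122, 3.0/0.5) = 6 servings → $6.00.
kale only: max(273/43, 3.0/1.4) = 6.349 servings → $3.81.
carrots only: max(273/9, 3.0/0.4) = 30.33 servings → $9.10.
orange + bell pepper: the both-tight solution has a negative serving — not a feasible corner.
orange + kale with both tight: 2.832 servings and 1.738 servings → $2.74.
orange + carrots with both tight: 3.137 servings and 5.931 servings → $3.66.
bell pepper + kale with both tight: 1.696 servings and 1.537 servings → $2.62.
bell pepper + carrots with both tight: 1.856 servings and 5.181 servings → $3.41.
kale + carrots: intersection lies outside the first quadrant.
So the least-cost plan costs $2.62.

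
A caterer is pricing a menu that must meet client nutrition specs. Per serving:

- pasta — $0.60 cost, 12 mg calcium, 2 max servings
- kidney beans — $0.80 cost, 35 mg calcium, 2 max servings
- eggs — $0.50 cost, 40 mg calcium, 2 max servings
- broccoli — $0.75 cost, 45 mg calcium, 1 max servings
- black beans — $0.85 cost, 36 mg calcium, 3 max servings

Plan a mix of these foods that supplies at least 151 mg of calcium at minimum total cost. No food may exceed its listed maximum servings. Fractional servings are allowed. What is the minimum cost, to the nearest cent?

$2.34

Cost per mg of calcium: eggs $0.0125, broccoli $0.0167, kidney beans $0.0229, black beans $0.0236, pasta $0.0500.
Take 2 servings of eggs: +80.0 mg calcium for $1.00 (total $1.00, still need 71.0 mg).
Take 1 serving of broccoli: +45.0 mg calcium for $0.75 (total $1.75, still need 26.0 mg).
Take 0.7429 servings of kidney beans: +26.0 mg calcium for $0.59 (total $2.34, still need 0.0 mg).
Greedy by cheapest-per-mg is optimal for a single linear constraint, so the minimum cost is $2.34.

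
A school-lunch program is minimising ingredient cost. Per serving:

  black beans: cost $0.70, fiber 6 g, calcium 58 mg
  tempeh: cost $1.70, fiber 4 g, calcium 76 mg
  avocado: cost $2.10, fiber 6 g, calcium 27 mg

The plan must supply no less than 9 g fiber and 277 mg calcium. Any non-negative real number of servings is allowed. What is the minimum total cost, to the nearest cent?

black beans only: max(9/6, 277/58) = 4.776 servings → $3.34.
tempeh only: max(9/4, 277/76) = 3.645 servings → $6.20.
avocado only: max(9/6, 277/27) = 10.26 servings → $21.54.
black beans + tempeh with both targets exact would need a negative amount; discard.
black beans + avocado: the both-tight solution has a negative serving — not a feasible corner.
tempeh + avocado with both targets exact would need a negative amount; discard.
Cheapest feasible corner: $3.34.

$3.34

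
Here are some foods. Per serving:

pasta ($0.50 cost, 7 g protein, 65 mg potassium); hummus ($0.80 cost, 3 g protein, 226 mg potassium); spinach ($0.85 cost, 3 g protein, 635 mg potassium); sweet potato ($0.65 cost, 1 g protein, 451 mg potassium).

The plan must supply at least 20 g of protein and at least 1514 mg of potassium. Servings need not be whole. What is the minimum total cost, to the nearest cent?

An LP optimum is at a vertex; with two nutrient constraints at most two foods are used. Check each candidate.
pasta only: max(20/7, 1514/65) = 23.29 servings → $11.65.
hummus only: max(20/3, 1514/226) = 6.699 servings → $5.36.
spinach only: max(20/3, 1514/635) = 6.667 servings → $5.67.
sweet potato only: max(20/1, 1514/451) = 20 servings → $13.00.
pasta + hummus: the both-tight solution has a negative serving — not a feasible corner.
pasta + spinach with both tight: 1.92 servings and 2.188 servings → $2.82.
pasta + sweet potato with both tight: 2.428 servings and 3.007 servings → $3.17.
hummus + spinach with both tight: 6.649 servings and 0.01793 servings → $5.33.
hummus + sweet potato with both tight: 6.66 servings and 0.01952 servings → $5.34.
spinach + sweet potato: intersection lies outside the first quadrant.
Cheapest feasible corner: $2.82.

$2.82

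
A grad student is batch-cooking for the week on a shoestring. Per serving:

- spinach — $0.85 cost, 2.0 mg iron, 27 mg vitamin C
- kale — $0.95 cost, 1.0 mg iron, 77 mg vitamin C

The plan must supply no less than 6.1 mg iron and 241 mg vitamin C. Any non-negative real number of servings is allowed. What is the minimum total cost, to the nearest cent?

$3.90

The cheapest plan sits at a corner of the feasible region — with two constraints it uses at most two foods.
spinach only: max(6.1/2.0, 241/27) = 8.926 servings → $7.59.
kale only: max(6.1/1.0, 241/77) = 6.1 servings → $5.79.
spinach + kale with both tight: 1.801 servings and 2.498 servings → $3.90.
Cheapest feasible corner: $3.90.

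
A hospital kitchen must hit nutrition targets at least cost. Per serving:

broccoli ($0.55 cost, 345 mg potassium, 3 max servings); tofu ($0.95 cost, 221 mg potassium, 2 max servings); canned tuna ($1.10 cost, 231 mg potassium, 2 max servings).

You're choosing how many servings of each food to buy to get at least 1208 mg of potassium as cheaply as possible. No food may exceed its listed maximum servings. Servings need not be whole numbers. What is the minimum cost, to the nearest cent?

$2.39

Cost per mg of potassium: broccoli $0.0016, tofu $0.0043, canned tuna $0.0048.
Take 3 servings of broccoli: +1035.0 mg potassium for $1.65 (total $1.65, still need 173.0 mg).
Take 0.7828 servings of tofu: +173.0 mg potassium for $0.74 (total $2.39, still need 0.0 mg).
Greedy by cheapest-per-mg is optimal for a single linear constraint, so the minimum cost is $2.39.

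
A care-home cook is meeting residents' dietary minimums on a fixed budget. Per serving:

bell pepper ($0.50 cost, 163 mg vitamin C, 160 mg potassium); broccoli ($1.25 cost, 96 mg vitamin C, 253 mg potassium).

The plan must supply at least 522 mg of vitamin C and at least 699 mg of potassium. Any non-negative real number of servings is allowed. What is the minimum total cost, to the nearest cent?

This is a tiny linear program; its minimum lies at a vertex of the feasible set. List the vertices and price them.
bell pepper only: max(522/163, 699/160) = 4.369 servings → $2.18.
broccoli only: max(522/96, 699/253) = 5.438 servings → $6.80.
bell pepper + broccoli with both tight: 2.51 servings and 1.175 servings → $2.72.
The minimum over all feasible corners is $2.18.

$2.18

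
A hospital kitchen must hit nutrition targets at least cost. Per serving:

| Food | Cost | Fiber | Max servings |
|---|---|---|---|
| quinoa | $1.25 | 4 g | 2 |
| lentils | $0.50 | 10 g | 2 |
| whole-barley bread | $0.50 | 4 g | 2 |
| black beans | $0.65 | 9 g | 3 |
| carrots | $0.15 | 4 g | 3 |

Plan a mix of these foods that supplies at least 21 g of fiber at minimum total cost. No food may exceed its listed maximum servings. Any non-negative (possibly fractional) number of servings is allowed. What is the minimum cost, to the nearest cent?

$0.90

Cost per g of fiber: carrots $0.0375, lentils $0.0500, black beans $0.0722, whole-barley bread $0.1250, quinoa $0.3125.
Take 3 servings of carrots: +12.0 g fiber for $0.45 (total $0.45, still need 9.0 g).
Take 0.9 servings of lentils: +9.0 g fiber for $0.45 (total $0.90, still need 0.0 g).
Greedy by cheapest-per-g is optimal for a single linear constraint, so the minimum cost is $0.90.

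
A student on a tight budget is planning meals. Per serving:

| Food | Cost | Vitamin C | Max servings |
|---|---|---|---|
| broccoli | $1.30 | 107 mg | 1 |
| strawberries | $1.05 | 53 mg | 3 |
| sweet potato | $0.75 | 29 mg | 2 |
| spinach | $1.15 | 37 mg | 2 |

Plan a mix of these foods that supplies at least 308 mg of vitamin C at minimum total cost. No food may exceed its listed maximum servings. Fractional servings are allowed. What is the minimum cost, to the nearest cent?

Cost per mg of vitamin C: broccoli $0.0121, strawberries $0.0198, sweet potato $0.0259, spinach $0.0311.
Take 1 serving of broccoli: +107.0 mg vitamin C for $1.30 (total $1.30, still need 201.0 mg).
Take 3 servings of strawberries: +159.0 mg vitamin C for $3.15 (total $4.45, still need 42.0 mg).
Take 1.448 servings of sweet potato: +42.0 mg vitamin C for $1.09 (total $5.54, still need 0.0 mg).
Greedy by cheapest-per-mg is optimal for a single linear constraint, so the minimum cost is $5.54.

$5.54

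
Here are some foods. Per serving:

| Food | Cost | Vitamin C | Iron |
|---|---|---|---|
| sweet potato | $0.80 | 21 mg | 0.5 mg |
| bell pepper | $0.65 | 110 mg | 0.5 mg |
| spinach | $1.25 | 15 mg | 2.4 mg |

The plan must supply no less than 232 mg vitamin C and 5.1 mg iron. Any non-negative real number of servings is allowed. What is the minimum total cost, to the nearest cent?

$3.39

With two linear requirements the optimum uses one or two foods; enumerate the corners.
sweet potato only: max(232/21, 5.1/0.5) = 11.05 servings → $8.84.
bell pepper only: max(232/110, 5.1/0.5) = 10.2 servings → $6.63.
spinach only: max(232/15, 5.1/2.4) = 15.47 servings → $19.33.
sweet potato + bell pepper with both tight: 10 servings and 0.2 servings → $8.13.
sweet potato + spinach: intersection lies outside the first quadrant.
bell pepper + spinach with both tight: 1.873 servings and 1.735 servings → $3.39.
The minimum over all feasible corners is $3.39.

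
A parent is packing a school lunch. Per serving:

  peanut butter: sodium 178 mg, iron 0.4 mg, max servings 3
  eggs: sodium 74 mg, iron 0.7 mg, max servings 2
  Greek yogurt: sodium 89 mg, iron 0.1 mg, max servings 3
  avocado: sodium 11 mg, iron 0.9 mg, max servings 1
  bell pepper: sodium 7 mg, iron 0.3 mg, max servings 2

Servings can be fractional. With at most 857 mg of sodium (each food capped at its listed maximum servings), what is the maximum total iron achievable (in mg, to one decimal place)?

4.3 mg

Iron per mg sodium: avocado 0.08182, bell pepper 0.04286, eggs 0.009459, peanut butter 0.002247, Greek yogurt 0.001124.
Take 1 serving of avocado: uses 11 mg sodium, +0.9 mg iron (running total 0.9 mg).
Take 2 servings of bell pepper: uses 14 mg sodium, +0.6 mg iron (running total 1.5 mg).
Take 2 servings of eggs: uses 148 mg sodium, +1.4 mg iron (running total 2.9 mg).
Take 3 servings of peanut butter: uses 534 mg sodium, +1.2 mg iron (running total 4.1 mg).
Take 1.685 servings of Greek yogurt: uses 150 mg sodium, +0.2 mg iron (running total 4.3 mg).
Filling greedily by iron-per-mg sodium is optimal for one linear limit, giving 4.3 mg.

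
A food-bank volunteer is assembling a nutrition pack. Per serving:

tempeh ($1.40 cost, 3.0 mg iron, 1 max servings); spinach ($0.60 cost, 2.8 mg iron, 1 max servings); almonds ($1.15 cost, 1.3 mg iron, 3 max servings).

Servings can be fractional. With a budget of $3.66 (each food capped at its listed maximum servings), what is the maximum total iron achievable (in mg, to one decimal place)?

Iron per dollar: spinach 4.667, tempeh 2.143, almonds 1.13.
Take 1 serving of spinach: spends $0.60, +2.8 mg iron (running total 2.8 mg).
Take 1 serving of tempeh: spends $1.40, +3.0 mg iron (running total 5.8 mg).
Take 1.443 servings of almonds: spends $1.66, +1.9 mg iron (running total 7.7 mg).
Filling greedily by iron-per-dollar is optimal for one linear limit, giving 7.7 mg.

7.7 mg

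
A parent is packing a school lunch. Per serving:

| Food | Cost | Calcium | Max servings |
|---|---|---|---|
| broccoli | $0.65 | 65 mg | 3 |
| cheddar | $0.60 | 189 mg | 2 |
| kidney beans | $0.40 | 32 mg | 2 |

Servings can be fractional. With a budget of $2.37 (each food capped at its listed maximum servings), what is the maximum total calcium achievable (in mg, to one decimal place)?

Calcium per dollar: cheddar 315, broccoli 100, kidney beans 80.
Take 2 servings of cheddar: spends $1.20, +378.0 mg calcium (running total 378.0 mg).
Take 1.8 servings of broccoli: spends $1.17, +117.0 mg calcium (running total 495.0 mg).
Greedy by best ratio exhausts the cost allowance optimally: 495.0 mg.

495.0 mg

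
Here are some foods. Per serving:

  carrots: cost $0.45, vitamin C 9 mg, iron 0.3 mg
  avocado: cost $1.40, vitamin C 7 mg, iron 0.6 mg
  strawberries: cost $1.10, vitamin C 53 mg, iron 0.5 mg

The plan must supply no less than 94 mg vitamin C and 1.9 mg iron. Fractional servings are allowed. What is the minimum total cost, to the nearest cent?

$3.19

Compare the cost at each extreme point of the feasible region.
carrots only: max(94/9, 1.9/0.3) = 10.44 servings → $4.70.
avocado only: max(94/7, 1.9/0.6) = 13.43 servings → $18.80.
strawberries only: max(94/53, 1.9/0.5) = 3.8 servings → $4.18.
carrots + avocado: the both-tight solution has a negative serving — not a feasible corner.
carrots + strawberries with both tight: 4.711 servings and 0.9737 servings → $3.19.
avocado + strawberries with both tight: 1.898 servings and 1.523 servings → $4.33.
The minimum over all feasible corners is $3.19.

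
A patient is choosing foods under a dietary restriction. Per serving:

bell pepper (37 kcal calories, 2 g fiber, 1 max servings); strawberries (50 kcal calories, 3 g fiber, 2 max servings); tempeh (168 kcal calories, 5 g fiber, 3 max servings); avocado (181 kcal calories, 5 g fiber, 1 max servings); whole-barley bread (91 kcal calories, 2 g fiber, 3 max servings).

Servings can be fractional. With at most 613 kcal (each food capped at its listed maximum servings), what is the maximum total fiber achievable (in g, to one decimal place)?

22.2 g

Fiber per kcal: strawberries 0.06, bell pepper 0.05405, tempeh 0.02976, avocado 0.02762, whole-barley bread 0.02198.
Take 2 servings of strawberries: uses 100 kcal, +6.0 g fiber (running total 6.0 g).
Take 1 serving of bell pepper: uses 37 kcal, +2.0 g fiber (running total 8.0 g).
Take 2.833 servings of tempeh: uses 476 kcal, +14.2 g fiber (running total 22.2 g).
Greedy by best ratio exhausts the calories allowance optimally: 22.2 g.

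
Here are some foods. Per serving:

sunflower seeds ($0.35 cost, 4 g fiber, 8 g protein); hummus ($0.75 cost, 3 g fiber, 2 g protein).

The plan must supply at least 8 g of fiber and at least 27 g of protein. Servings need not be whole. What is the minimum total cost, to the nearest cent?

$1.18

For a min-cost LP with two ≥-constraints, a basic feasible solution has at most two positive variables.
sunflower seeds only: max(8/4, 27/8) = 3.375 servings → $1.18.
hummus only: max(8/3, 27/2) = 13.5 servings → $10.12.
sunflower seeds + hummus: intersection lies outside the first quadrant.
So the least-cost plan costs $1.18.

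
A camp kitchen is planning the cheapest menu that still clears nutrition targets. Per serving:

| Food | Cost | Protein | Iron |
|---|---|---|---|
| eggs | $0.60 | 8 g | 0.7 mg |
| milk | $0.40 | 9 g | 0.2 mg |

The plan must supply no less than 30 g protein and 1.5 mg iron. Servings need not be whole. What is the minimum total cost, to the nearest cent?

For a min-cost LP with two ≥-constraints, a basic feasible solution has at most two positive variables.
eggs only: max(30/8, 1.5/0.7) = 3.75 servings → $2.25.
milk only: max(30/9, 1.5/0.2) = 7.5 servings → $3.00.
eggs + milk with both tight: 1.596 servings and 1.915 servings → $1.72.
Cheapest feasible corner: $1.72.

$1.72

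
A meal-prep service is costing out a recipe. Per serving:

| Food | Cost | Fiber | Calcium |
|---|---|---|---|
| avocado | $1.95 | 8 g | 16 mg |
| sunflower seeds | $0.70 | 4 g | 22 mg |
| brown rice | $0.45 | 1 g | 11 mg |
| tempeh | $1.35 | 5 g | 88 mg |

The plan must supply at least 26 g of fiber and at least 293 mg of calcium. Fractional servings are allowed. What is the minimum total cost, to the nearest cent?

$5.73

With two linear requirements the optimum uses one or two foods; enumerate the corners.
avocado only: max(26/8, 293/16) = 18.31 servings → $35.71.
sunflower seeds only: max(26/4, 293/22) = 13.32 servings → $9.32.
brown rice only: max(26/1, 293/11) = 26.64 servings → $11.99.
tempeh only: max(26/5, 293/88) = 5.2 servings → $7.02.
avocado + sunflower seeds with both targets exact would need a negative amount; discard.
avocado + brown rice: the both-tight solution has a negative serving — not a feasible corner.
avocado + tempeh with both tight: 1.319 servings and 3.09 servings → $6.74.
sunflower seeds + brown rice: intersection lies outside the first quadrant.
sunflower seeds + tempeh with both tight: 3.401 servings and 2.479 servings → $5.73.
brown rice + tempeh with both tight: 24.94 servings and 0.2121 servings → $11.51.
Cheapest feasible corner: $5.73.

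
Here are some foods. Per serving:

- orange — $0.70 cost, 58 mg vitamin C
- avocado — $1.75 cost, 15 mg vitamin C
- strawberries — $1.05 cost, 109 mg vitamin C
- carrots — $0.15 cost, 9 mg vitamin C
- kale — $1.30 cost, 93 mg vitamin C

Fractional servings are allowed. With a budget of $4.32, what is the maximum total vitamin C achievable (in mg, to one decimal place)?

448.5 mg

Vitamin C per dollar: strawberries 103.8, orange 82.86, kale 71.54, carrots 60, avocado 8.571.
With no serving limits, spend the whole cost allowance on strawberries: $4.32 / $1.05 × 109 mg = 448.5 mg.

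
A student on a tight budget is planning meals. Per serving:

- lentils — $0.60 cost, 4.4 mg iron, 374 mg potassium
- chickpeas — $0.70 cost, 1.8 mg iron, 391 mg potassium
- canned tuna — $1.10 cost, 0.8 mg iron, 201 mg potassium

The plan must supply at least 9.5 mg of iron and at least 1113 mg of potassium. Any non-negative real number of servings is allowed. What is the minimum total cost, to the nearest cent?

At the optimum either one food covers both requirements or two foods hit both targets exactly; no other combination can be cheaper.
lentils only: max(9.5/4.4, 1113/374) = 2.976 servings → $1.79.
chickpeas only: max(9.5/1.8, 1113/391) = 5.278 servings → $3.69.
canned tuna only: max(9.5/0.8, 1113/201) = 11.88 servings → $13.06.
lentils + chickpeas with both tight: 1.634 servings and 1.284 servings → $1.88.
lentils + canned tuna with both tight: 1.741 servings and 2.297 servings → $3.57.
chickpeas + canned tuna: intersection lies outside the first quadrant.
The minimum over all feasible corners is $1.79.

$1.79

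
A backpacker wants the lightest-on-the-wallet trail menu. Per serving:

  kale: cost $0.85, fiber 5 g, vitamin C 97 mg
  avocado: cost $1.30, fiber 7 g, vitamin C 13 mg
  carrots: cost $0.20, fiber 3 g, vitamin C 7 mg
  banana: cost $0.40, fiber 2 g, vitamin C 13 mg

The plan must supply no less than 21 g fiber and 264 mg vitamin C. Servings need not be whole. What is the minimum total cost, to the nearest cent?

For a min-cost LP with two ≥-constraints, a basic feasible solution has at most two positive variables.
kale only: max(21/5, 264/97) = 4.2 servings → $3.57.
avocado only: max(21/7, 264/13) = 20.31 servings → $26.40.
carrots only: max(21/3, 264/7) = 37.71 servings → $7.54.
banana only: max(21/2, 264/13) = 20.31 servings → $8.12.
kale + avocado with both tight: 2.565 servings and 1.168 servings → $3.70.
kale + carrots with both tight: 2.52 servings and 2.801 servings → $2.70.
kale + banana with both tight: 1.977 servings and 5.558 servings → $3.90.
avocado + carrots: intersection lies outside the first quadrant.
avocado + banana with both targets exact would need a negative amount; discard.
carrots + banana: the both-tight solution has a negative serving — not a feasible corner.
So the least-cost plan costs $2.70.

$2.70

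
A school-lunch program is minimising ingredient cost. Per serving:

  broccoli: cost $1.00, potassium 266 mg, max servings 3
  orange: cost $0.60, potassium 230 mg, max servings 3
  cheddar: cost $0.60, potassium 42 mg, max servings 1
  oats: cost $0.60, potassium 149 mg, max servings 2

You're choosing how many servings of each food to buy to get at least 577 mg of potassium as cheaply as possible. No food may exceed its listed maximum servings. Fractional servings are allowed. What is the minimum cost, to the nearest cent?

$1.51

Cost per mg of potassium: orange $0.0026, broccoli $0.0038, oats $0.0040, cheddar $0.0143.
Take 2.509 servings of orange: +577.0 mg potassium for $1.51 (total $1.51, still need 0.0 mg).
Greedy by cheapest-per-mg is optimal for a single linear constraint, so the minimum cost is $1.51.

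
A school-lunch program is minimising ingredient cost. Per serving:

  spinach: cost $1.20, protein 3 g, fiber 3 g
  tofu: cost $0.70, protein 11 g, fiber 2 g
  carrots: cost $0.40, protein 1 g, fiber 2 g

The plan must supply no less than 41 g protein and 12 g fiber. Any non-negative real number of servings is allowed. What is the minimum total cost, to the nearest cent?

$3.45

An LP optimum is at a vertex; with two nutrient constraints at most two foods are used. Check each candidate.
spinach only: max(41/3, 12/3) = 13.67 servings → $16.40.
tofu only: max(41/11, 12/2) = 6 servings → $4.20.
carrots only: max(41/1, 12/2) = 41 servings → $16.40.
spinach + tofu with both tight: 1.852 servings and 3.222 servings → $4.48.
spinach + carrots: intersection lies outside the first quadrant.
tofu + carrots with both tight: 3.5 servings and 2.5 servings → $3.45.
The minimum over all feasible corners is $3.45.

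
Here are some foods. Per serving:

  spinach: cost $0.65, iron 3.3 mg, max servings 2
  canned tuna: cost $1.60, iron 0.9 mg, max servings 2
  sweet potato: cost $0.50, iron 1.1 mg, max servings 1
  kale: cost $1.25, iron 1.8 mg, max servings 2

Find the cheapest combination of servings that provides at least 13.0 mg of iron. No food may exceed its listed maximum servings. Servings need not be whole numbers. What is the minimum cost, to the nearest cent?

Cost per mg of iron: spinach $0.1970, sweet potato $0.4545, kale $0.6944, canned tuna $1.7778.
Take 2 servings of spinach: +6.6 mg iron for $1.30 (total $1.30, still need 6.4 mg).
Take 1 serving of sweet potato: +1.1 mg iron for $0.50 (total $1.80, still need 5.3 mg).
Take 2 servings of kale: +3.6 mg iron for $2.50 (total $4.30, still need 1.7 mg).
Take 1.889 servings of canned tuna: +1.7 mg iron for $3.02 (total $7.32, still need 0.0 mg).
Filling from the cheapest source first is optimal under one linear minimum: $7.32.

$7.32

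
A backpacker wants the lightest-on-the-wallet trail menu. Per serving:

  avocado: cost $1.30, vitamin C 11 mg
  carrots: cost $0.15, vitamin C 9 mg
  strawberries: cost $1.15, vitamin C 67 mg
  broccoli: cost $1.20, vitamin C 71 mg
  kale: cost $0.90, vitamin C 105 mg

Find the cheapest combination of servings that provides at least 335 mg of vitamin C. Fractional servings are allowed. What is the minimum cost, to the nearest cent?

Cost per mg of vitamin C: kale $0.0086, carrots $0.0167, broccoli $0.0169, strawberries $0.0172, avocado $0.1182.
With no serving limits, use only kale: 335 mg / 105 mg = 3.19 servings × $0.90 = $2.87.

$2.87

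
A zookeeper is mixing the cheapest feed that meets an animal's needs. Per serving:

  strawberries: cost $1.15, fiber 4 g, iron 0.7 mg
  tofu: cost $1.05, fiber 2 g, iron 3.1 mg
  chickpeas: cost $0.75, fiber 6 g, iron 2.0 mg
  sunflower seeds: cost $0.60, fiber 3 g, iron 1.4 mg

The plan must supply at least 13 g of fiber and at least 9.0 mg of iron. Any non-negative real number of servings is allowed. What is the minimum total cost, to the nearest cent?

$3.16

This is a tiny linear program; its minimum lies at a vertex of the feasible set. List the vertices and price them.
strawberries only: max(13/4, 9.0/0.7) = 12.86 servings → $14.79.
tofu only: max(13/2, 9.0/3.1) = 6.5 servings → $6.83.
chickpeas only: max(13/6, 9.0/2.0) = 4.5 servings → $3.38.
sunflower seeds only: max(13/3, 9.0/1.4) = 6.429 servings → $3.86.
strawberries + tofu with both tight: 2.027 servings and 2.445 servings → $4.90.
strawberries + chickpeas with both targets exact would need a negative amount; discard.
strawberries + sunflower seeds: the both-tight solution has a negative serving — not a feasible corner.
tofu + chickpeas with both tight: 1.918 servings and 1.527 servings → $3.16.
tofu + sunflower seeds with both tight: 1.354 servings and 3.431 servings → $3.48.
chickpeas + sunflower seeds: the both-tight solution has a negative serving — not a feasible corner.
The minimum over all feasible corners is $3.16.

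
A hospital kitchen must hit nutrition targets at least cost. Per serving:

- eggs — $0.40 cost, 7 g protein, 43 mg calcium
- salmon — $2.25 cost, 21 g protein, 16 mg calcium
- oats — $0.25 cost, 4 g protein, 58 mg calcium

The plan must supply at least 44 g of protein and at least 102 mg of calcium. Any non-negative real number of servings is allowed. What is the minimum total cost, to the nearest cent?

With two linear requirements the optimum uses one or two foods; enumerate the corners.
eggs only: max(44/7, 102/43) = 6.286 servings → $2.51.
salmon only: max(44/21, 102/16) = 6.375 servings → $14.34.
oats only: max(44/4, 102/58) = 11 servings → $2.75.
eggs + salmon with both tight: 1.818 servings and 1.489 servings → $4.08.
eggs + oats: intersection lies outside the first quadrant.
salmon + oats with both tight: 1.858 servings and 1.246 servings → $4.49.
So the least-cost plan costs $2.51.

$2.51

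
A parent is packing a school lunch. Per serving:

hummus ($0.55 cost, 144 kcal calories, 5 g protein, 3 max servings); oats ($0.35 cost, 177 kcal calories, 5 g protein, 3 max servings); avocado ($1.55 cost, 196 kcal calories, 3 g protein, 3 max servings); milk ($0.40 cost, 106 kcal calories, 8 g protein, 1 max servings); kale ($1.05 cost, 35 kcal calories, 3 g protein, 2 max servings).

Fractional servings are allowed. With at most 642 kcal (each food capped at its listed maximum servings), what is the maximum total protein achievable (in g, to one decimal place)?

30.0 g

Protein per kcal: kale 0.08571, milk 0.07547, hummus 0.03472, oats 0.02825, avocado 0.01531.
Take 2 servings of kale: uses 70 kcal, +6.0 g protein (running total 6.0 g).
Take 1 serving of milk: uses 106 kcal, +8.0 g protein (running total 14.0 g).
Take 3 servings of hummus: uses 432 kcal, +15.0 g protein (running total 29.0 g).
Take 0.1921 servings of oats: uses 34 kcal, +1.0 g protein (running total 30.0 g).
Greedy by best ratio exhausts the calories allowance optimally: 30.0 g.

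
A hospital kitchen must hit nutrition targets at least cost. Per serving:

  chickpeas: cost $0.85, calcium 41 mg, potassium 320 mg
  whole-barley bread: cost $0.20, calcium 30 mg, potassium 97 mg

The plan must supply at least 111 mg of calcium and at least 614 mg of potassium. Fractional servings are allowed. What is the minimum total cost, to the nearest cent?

Two binding constraints pin down two serving amounts, so the optimal mix uses at most two foods. The candidates are each food alone (scaled to the tighter of calcium/potassium) and each pair with both constraints tight.
chickpeas only: max(111/41, 614/320) = 2.707 servings → $2.30.
whole-barley bread only: max(111/30, 614/97) = 6.33 servings → $1.27.
chickpeas + whole-barley bread with both tight: 1.361 servings and 1.84 servings → $1.52.
Cheapest feasible corner: $1.27.

$1.27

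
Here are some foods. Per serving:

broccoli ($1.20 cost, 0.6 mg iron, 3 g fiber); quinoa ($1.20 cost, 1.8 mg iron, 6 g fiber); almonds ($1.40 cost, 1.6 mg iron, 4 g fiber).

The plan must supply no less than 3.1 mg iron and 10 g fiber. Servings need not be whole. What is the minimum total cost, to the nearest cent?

$2.07

With two linear requirements the optimum uses one or two foods; enumerate the corners.
broccoli only: max(3.1/0.6, 10/3) = 5.167 servings → $6.20.
quinoa only: max(3.1/1.8, 10/6) = 1.722 servings → $2.07.
almonds only: max(3.1/1.6, 10/4) = 2.5 servings → $3.50.
broccoli + quinoa with both targets exact would need a negative amount; discard.
broccoli + almonds with both tight: 1.5 servings and 1.375 servings → $3.73.
quinoa + almonds with both tight: 1.5 servings and 0.25 servings → $2.15.
Cheapest feasible corner: $2.07.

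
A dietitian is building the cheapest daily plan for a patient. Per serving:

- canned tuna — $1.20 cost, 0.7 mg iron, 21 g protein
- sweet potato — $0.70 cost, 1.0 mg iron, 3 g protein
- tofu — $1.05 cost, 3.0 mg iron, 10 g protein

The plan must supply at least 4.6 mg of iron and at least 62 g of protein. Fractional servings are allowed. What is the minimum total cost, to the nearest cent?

$4.00

canned tuna only: max(4.6/0.7, 62/21) = 6.571 servings → $7.89.
sweet potato only: max(4.6/1.0, 62/3) = 20.67 servings → $14.47.
tofu only: max(4.6/3.0, 62/10) = 6.2 servings → $6.51.
canned tuna + sweet potato with both tight: 2.55 servings and 2.815 servings → $5.03.
canned tuna + tofu with both tight: 2.5 servings and 0.95 servings → $4.00.
sweet potato + tofu: the both-tight solution has a negative serving — not a feasible corner.
The minimum over all feasible corners is $4.00.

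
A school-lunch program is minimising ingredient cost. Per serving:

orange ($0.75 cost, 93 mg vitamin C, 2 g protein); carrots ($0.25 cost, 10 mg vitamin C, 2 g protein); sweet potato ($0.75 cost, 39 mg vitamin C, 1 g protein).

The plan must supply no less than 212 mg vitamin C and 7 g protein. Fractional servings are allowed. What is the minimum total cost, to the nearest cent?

orange only: max(212/93, 7/2) = 3.5 servings → $2.62.
carrots only: max(212/10, 7/2) = 21.2 servings → $5.30.
sweet potato only: max(212/39, 7/1) = 7 servings → $5.25.
orange + carrots with both tight: 2.133 servings and 1.367 servings → $1.94.
orange + sweet potato: intersection lies outside the first quadrant.
carrots + sweet potato with both tight: 0.8971 servings and 5.206 servings → $4.13.
Cheapest feasible corner: $1.94.

$1.94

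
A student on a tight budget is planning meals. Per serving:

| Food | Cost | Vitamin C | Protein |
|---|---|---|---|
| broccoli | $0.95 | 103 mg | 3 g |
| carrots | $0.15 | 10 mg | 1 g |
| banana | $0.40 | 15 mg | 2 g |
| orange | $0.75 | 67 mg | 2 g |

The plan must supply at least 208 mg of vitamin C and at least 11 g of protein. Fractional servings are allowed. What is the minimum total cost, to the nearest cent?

$2.32

Compare the cost at each extreme point of the feasible region.
broccoli only: max(208/103, 11/3) = 3.667 servings → $3.48.
carrots only: max(208/10, 11/1) = 20.8 servings → $3.12.
banana only: max(208/15, 11/2) = 13.87 servings → $5.55.
orange only: max(208/67, 11/2) = 5.5 servings → $4.12.
broccoli + carrots with both tight: 1.342 servings and 6.973 servings → $2.32.
broccoli + banana with both tight: 1.559 servings and 3.161 servings → $2.75.
broccoli + orange: the both-tight solution has a negative serving — not a feasible corner.
carrots + banana with both targets exact would need a negative amount; discard.
carrots + orange with both tight: 6.83 servings and 2.085 servings → $2.59.
banana + orange with both tight: 3.087 servings and 2.413 servings → $3.04.
The minimum over all feasible corners is $2.32.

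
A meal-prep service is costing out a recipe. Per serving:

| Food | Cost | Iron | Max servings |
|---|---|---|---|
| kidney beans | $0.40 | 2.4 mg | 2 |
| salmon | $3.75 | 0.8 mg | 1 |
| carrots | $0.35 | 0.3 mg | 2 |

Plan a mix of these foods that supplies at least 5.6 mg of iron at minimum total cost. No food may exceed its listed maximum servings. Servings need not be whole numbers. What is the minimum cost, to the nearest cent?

Cost per mg of iron: kidney beans $0.1667, carrots $1.1667, salmon $4.6875.
Take 2 servings of kidney beans: +4.8 mg iron for $0.80 (total $0.80, still need 0.8 mg).
Take 2 servings of carrots: +0.6 mg iron for $0.70 (total $1.50, still need 0.2 mg).
Take 0.25 servings of salmon: +0.2 mg iron for $0.94 (total $2.44, still need 0.0 mg).
Greedy by cheapest-per-mg is optimal for a single linear constraint, so the minimum cost is $2.44.

$2.44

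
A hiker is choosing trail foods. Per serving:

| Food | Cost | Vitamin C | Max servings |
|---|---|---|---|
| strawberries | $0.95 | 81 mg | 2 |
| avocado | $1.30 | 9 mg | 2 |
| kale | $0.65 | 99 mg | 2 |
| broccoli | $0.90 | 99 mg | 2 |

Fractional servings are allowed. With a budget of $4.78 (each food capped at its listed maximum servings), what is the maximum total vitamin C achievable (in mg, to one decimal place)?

Vitamin C per dollar: kale 152.3, broccoli 110, strawberries 85.26, avocado 6.923.
Take 2 servings of kale: spends $1.30, +198.0 mg vitamin C (running total 198.0 mg).
Take 2 servings of broccoli: spends $1.80, +198.0 mg vitamin C (running total 396.0 mg).
Take 1.768 servings of strawberries: spends $1.68, +143.2 mg vitamin C (running total 539.2 mg).
Filling greedily by vitamin C-per-dollar is optimal for one linear limit, giving 539.2 mg.

539.2 mg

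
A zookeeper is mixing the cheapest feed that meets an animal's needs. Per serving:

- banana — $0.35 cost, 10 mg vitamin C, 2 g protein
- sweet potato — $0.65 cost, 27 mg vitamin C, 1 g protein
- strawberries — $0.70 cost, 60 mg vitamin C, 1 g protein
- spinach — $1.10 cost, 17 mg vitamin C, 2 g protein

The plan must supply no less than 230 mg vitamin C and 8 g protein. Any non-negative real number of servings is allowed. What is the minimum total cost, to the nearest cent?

The cheapest plan sits at a corner of the feasible region — with two constraints it uses at most two foods.
banana only: max(230/10, 8/2) = 23 servings → $8.05.
sweet potato only: max(230/27, 8/1) = 8.519 servings → $5.54.
strawberries only: max(230/60, 8/1) = 8 servings → $5.60.
spinach only: max(230/17, 8/2) = 13.53 servings → $14.88.
banana + sweet potato: intersection lies outside the first quadrant.
banana + strawberries with both tight: 2.273 servings and 3.455 servings → $3.21.
banana + spinach with both targets exact would need a negative amount; discard.
sweet potato + strawberries with both tight: 7.576 servings and 0.4242 servings → $5.22.
sweet potato + spinach with both targets exact would need a negative amount; discard.
strawberries + spinach with both tight: 3.146 servings and 2.427 servings → $4.87.
The minimum over all feasible corners is $3.21.

$3.21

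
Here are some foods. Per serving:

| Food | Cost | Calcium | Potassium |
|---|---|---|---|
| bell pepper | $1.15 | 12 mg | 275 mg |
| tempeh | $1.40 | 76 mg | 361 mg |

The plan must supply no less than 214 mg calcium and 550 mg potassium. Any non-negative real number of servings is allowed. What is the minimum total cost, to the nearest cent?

$3.94

An LP optimum is at a vertex; with two nutrient constraints at most two foods are used. Check each candidate.
bell pepper only: max(214/12, 550/275) = 17.83 servings → $20.51.
tempeh only: max(214/76, 550/361) = 2.816 servings → $3.94.
bell pepper + tempeh with both targets exact would need a negative amount; discard.
So the least-cost plan costs $3.94.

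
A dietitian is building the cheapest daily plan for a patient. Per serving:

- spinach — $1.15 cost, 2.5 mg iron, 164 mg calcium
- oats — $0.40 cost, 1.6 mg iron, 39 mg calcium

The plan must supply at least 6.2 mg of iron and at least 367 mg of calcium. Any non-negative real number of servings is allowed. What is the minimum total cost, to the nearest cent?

$2.65

At the optimum either one food covers both requirements or two foods hit both targets exactly; no other combination can be cheaper.
spinach only: max(6.2/2.5, 367/164) = 2.48 servings → $2.85.
oats only: max(6.2/1.6, 367/39) = 9.41 servings → $3.76.
spinach + oats with both tight: 2.095 servings and 0.6022 servings → $2.65.
So the least-cost plan costs $2.65.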